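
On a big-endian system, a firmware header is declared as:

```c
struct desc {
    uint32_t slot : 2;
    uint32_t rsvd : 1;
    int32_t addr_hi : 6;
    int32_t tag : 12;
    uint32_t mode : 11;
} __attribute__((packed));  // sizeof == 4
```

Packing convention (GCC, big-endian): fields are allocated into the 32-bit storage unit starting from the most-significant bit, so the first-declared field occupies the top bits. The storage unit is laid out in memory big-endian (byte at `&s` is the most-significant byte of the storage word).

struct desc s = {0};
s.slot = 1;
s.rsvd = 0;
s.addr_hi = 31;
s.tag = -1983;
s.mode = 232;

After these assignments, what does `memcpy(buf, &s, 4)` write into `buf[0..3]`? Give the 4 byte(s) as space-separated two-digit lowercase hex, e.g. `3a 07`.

[30+:2] slot=1 & 0x3 = 0x1; word=0x40000000
[29+:1] rsvd=0 & 0x1 = 0x0; word=0x40000000
[23+:6] addr_hi=31 & 0x3f = 0x1f; word=0x4f800000
[11+:12] tag=-1983 & 0xfff = 0x841; word=0x4fc20800
[0+:11] mode=232 & 0x7ff = 0xe8; word=0x4fc208e8
word = 0x4fc208e8 → big-endian bytes:
  [0]=0x4f  [1]=0xc2  [2]=0x08  [3]=0xe8

4f c2 08 e8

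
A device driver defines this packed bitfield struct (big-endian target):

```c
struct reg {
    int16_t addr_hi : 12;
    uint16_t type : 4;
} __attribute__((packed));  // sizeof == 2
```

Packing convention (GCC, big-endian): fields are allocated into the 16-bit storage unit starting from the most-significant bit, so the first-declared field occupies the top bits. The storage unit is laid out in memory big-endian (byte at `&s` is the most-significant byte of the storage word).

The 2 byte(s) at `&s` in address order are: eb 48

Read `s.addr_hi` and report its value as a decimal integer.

[0]=0xeb [1]=0x48 (big-endian) → word 0xeb48
addr_hi:12 @ bit 4 → (0xeb48>>4)&0xfff = 0xeb4  ←
type:4 @ bit 0 → (0xeb48>>0)&0xf = 0x8
addr_hi signed 12b, MSB=1: 3764 - 4096 = -332

-332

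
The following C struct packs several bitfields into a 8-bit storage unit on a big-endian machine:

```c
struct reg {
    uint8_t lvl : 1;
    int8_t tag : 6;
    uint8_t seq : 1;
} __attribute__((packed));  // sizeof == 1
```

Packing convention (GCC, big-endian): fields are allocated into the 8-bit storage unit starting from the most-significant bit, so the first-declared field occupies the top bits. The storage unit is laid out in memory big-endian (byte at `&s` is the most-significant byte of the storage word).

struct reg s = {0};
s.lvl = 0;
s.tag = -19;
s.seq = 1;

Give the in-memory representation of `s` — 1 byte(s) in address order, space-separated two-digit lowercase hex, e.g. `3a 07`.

5b

[7+:1] lvl=0 & 0x1 = 0x0; word=0x00
[1+:6] tag=-19 & 0x3f = 0x2d; word=0x5a
[0+:1] seq=1 & 0x1 = 0x1; word=0x5b
word = 0x5b → big-endian bytes:
  [0]=0x5b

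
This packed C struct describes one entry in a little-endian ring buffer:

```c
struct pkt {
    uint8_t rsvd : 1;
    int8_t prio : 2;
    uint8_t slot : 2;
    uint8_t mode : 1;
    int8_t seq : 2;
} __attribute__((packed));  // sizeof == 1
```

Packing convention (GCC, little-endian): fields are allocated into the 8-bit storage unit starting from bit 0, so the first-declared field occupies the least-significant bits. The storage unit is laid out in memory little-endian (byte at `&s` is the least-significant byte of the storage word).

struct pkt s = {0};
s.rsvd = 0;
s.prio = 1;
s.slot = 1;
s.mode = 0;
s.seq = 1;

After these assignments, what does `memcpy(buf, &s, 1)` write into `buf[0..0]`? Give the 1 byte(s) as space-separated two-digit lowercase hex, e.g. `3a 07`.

4a

[0+:1] rsvd=0 & 0x1 = 0x0; word=0x00
[1+:2] prio=1 & 0x3 = 0x1; word=0x02
[3+:2] slot=1 & 0x3 = 0x1; word=0x0a
[5+:1] mode=0 & 0x1 = 0x0; word=0x0a
[6+:2] seq=1 & 0x3 = 0x1; word=0x4a
word = 0x4a → little-endian bytes:
  [0]=0x4a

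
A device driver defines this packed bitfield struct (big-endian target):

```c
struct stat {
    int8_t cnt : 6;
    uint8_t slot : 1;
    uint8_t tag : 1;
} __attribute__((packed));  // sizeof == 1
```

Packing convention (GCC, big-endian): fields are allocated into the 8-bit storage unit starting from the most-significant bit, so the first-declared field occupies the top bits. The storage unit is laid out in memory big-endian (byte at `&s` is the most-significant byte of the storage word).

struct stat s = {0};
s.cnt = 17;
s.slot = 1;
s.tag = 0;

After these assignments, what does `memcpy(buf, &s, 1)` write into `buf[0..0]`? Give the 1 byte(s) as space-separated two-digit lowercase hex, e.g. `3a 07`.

cnt (6b) val=17 bits=0x11 at bit 2: 0x44
slot (1b) val=1 bits=0x1 at bit 1: 0x46
tag (1b) val=0 bits=0x0 at bit 0: 0x46
word = 0x46 → big-endian bytes:
  [0]=0x46

46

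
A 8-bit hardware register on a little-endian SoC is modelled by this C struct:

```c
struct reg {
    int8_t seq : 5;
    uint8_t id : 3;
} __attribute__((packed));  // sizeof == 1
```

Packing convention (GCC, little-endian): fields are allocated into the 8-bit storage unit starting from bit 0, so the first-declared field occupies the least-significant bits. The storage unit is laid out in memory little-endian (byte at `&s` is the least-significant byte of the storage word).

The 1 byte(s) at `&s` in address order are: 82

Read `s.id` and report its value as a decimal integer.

[0]=0x82 (little-endian) → word 0x82
seq:5 @ bit 0 → (0x82>>0)&0x1f = 0x2
id:3 @ bit 5 → (0x82>>5)&0x7 = 0x4  ←

4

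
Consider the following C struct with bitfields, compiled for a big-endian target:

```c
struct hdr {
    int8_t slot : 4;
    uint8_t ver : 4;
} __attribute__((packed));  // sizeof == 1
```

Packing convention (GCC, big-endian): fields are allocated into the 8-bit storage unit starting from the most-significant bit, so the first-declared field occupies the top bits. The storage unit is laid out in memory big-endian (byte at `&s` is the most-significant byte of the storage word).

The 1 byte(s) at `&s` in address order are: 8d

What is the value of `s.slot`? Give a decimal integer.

[0]=0x8d (big-endian) → word 0x8d
slot:4 @ bit 4 → (0x8d>>4)&0xf = 0x8  ←
ver:4 @ bit 0 → (0x8d>>0)&0xf = 0xd
slot signed 4b, MSB=1: 8 - 16 = -8

-8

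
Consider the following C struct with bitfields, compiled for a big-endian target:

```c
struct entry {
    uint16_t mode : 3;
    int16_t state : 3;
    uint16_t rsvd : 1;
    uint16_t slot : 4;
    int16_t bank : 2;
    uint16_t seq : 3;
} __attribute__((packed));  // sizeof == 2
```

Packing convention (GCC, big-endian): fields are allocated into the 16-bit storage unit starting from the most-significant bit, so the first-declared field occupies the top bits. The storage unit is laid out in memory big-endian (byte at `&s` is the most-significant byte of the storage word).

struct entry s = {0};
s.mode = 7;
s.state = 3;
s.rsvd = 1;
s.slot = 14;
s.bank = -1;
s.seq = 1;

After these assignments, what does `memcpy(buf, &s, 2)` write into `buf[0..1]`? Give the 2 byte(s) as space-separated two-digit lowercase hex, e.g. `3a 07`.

[13+:3] mode=7 & 0x7 = 0x7; word=0xe000
[10+:3] state=3 & 0x7 = 0x3; word=0xec00
[9+:1] rsvd=1 & 0x1 = 0x1; word=0xee00
[5+:4] slot=14 & 0xf = 0xe; word=0xefc0
[3+:2] bank=-1 & 0x3 = 0x3; word=0xefd8
[0+:3] seq=1 & 0x7 = 0x1; word=0xefd9
word = 0xefd9 → big-endian bytes:
  [0]=0xef  [1]=0xd9

ef d9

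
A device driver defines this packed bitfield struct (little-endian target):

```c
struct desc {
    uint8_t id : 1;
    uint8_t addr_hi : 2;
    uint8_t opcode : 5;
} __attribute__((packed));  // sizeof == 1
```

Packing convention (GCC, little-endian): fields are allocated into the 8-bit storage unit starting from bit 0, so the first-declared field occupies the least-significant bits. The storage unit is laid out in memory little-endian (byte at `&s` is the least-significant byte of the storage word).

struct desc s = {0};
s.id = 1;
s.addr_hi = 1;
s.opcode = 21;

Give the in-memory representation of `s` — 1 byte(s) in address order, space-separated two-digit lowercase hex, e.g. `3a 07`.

id (1b) val=1 bits=0x1 at bit 0: 0x01
addr_hi (2b) val=1 bits=0x1 at bit 1: 0x03
opcode (5b) val=21 bits=0x15 at bit 3: 0xab
word = 0xab → little-endian bytes:
  [0]=0xab

ab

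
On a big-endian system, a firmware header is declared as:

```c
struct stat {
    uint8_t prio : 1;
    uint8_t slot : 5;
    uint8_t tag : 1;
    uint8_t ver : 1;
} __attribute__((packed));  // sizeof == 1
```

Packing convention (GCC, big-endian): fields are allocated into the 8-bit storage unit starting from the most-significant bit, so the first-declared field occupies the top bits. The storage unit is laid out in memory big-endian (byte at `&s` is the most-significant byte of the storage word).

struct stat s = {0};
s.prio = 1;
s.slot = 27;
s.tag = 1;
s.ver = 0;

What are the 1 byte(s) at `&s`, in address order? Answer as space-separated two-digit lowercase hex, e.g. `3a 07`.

[7+:1] prio=1 & 0x1 = 0x1; word=0x80
[2+:5] slot=27 & 0x1f = 0x1b; word=0xec
[1+:1] tag=1 & 0x1 = 0x1; word=0xee
[0+:1] ver=0 & 0x1 = 0x0; word=0xee
word = 0xee → big-endian bytes:
  [0]=0xee

ee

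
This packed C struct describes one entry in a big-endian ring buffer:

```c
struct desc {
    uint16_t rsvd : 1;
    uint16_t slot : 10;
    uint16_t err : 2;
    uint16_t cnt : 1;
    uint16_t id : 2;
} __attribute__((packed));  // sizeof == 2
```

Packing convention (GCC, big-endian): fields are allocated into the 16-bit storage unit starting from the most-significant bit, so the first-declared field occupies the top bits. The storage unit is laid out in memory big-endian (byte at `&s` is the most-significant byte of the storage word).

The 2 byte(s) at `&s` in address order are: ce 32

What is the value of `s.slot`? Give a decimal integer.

[0]=0xce [1]=0x32 (big-endian) → word 0xce32
rsvd:1 @ bit 15 → (0xce32>>15)&0x1 = 0x1
slot:10 @ bit 5 → (0xce32>>5)&0x3ff = 0x271  ←
err:2 @ bit 3 → (0xce32>>3)&0x3 = 0x2
cnt:1 @ bit 2 → (0xce32>>2)&0x1 = 0x0
id:2 @ bit 0 → (0xce32>>0)&0x3 = 0x2

625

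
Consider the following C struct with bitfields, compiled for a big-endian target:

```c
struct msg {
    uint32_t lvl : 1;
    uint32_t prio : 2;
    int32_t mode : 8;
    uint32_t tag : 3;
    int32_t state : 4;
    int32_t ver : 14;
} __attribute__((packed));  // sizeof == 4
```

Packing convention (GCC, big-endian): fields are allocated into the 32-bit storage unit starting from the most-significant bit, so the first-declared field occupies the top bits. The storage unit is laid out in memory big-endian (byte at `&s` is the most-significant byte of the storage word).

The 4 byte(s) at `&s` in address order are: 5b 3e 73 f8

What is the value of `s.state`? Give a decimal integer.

[0]=0x5b [1]=0x3e [2]=0x73 [3]=0xf8 (big-endian) → word 0x5b3e73f8
lvl [31+:1] = (word>>31) & 0x1 = 0
prio [29+:2] = (word>>29) & 0x3 = 2
mode [21+:8] = (word>>21) & 0xff = 217
tag [18+:3] = (word>>18) & 0x7 = 7
state [14+:4] = (word>>14) & 0xf = 9  ←
ver [0+:14] = (word>>0) & 0x3fff = 13304
state signed 4b, MSB=1: 9 - 16 = -7

-7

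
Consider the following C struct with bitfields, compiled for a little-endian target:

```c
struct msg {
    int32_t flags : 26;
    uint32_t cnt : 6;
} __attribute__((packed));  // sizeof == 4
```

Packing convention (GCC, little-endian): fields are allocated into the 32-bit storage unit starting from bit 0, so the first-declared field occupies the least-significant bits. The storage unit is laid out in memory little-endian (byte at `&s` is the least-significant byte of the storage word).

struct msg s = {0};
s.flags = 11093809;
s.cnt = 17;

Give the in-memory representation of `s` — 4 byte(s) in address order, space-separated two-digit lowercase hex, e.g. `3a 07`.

[0+:26] flags=11093809 & 0x3ffffff = 0xa94731; word=0x00a94731
[26+:6] cnt=17 & 0x3f = 0x11; word=0x44a94731
word = 0x44a94731 → little-endian bytes:
  [0]=0x31  [1]=0x47  [2]=0xa9  [3]=0x44

31 47 a9 44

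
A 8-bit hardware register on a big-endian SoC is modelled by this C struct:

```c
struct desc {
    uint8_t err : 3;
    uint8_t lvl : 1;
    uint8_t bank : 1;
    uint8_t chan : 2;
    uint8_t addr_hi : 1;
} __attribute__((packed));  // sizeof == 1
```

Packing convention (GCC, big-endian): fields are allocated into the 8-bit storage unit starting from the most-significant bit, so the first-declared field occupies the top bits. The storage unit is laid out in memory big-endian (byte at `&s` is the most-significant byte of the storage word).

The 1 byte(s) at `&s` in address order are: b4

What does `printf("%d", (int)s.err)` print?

[0]=0xb4 (big-endian) → word 0xb4
err:3 @ bit 5 → (0xb4>>5)&0x7 = 0x5  ←
lvl:1 @ bit 4 → (0xb4>>4)&0x1 = 0x1
bank:1 @ bit 3 → (0xb4>>3)&0x1 = 0x0
chan:2 @ bit 1 → (0xb4>>1)&0x3 = 0x2
addr_hi:1 @ bit 0 → (0xb4>>0)&0x1 = 0x0

5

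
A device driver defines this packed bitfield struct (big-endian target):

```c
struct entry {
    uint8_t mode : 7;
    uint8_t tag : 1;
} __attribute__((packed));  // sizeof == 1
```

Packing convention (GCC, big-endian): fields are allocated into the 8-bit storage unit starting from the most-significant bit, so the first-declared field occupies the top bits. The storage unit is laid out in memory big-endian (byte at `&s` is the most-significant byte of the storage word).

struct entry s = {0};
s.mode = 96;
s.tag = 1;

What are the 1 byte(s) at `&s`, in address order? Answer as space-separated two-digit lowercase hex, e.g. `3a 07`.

c1

[1+:7] mode=96 & 0x7f = 0x60; word=0xc0
[0+:1] tag=1 & 0x1 = 0x1; word=0xc1
word = 0xc1 → big-endian bytes:
  [0]=0xc1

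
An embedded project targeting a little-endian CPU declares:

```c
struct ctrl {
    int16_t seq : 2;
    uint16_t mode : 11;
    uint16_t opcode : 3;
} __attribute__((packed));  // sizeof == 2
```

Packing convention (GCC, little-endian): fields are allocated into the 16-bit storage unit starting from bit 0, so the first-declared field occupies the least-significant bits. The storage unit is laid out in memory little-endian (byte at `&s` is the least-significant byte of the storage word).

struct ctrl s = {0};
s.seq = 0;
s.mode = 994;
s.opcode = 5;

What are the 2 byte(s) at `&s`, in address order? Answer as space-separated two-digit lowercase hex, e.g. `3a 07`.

88 af

seq:2 = 0 → 0x0 << 0 → word 0x0000
mode:11 = 994 → 0x3e2 << 2 → word 0x0f88
opcode:3 = 5 → 0x5 << 13 → word 0xaf88
word = 0xaf88 → little-endian bytes:
  [0]=0x88  [1]=0xaf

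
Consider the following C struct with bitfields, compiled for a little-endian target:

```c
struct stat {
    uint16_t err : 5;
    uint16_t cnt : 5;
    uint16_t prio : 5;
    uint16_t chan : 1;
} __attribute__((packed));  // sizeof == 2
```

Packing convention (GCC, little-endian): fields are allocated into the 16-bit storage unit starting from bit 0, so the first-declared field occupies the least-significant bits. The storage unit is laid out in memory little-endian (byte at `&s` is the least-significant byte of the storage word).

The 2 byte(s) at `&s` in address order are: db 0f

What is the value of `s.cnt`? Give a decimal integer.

[0]=0xdb [1]=0x0f (little-endian) → word 0x0fdb
err [0+:5] = (word>>0) & 0x1f = 27
cnt [5+:5] = (word>>5) & 0x1f = 30  ←
prio [10+:5] = (word>>10) & 0x1f = 3
chan [15+:1] = (word>>15) & 0x1 = 0

30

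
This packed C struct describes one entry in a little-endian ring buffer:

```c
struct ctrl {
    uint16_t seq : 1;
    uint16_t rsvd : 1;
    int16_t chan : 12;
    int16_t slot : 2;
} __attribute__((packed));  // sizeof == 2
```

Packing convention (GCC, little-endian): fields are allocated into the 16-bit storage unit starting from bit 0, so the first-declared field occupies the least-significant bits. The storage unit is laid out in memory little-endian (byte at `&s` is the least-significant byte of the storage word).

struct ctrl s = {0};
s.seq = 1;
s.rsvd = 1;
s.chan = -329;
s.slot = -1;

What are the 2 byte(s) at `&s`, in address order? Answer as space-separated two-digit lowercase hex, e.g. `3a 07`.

df fa

seq:1 = 1 → 0x1 << 0 → word 0x0001
rsvd:1 = 1 → 0x1 << 1 → word 0x0003
chan:12 = -329 → 0xeb7 << 2 → word 0x3adf
slot:2 = -1 → 0x3 << 14 → word 0xfadf
word = 0xfadf → little-endian bytes:
  [0]=0xdf  [1]=0xfa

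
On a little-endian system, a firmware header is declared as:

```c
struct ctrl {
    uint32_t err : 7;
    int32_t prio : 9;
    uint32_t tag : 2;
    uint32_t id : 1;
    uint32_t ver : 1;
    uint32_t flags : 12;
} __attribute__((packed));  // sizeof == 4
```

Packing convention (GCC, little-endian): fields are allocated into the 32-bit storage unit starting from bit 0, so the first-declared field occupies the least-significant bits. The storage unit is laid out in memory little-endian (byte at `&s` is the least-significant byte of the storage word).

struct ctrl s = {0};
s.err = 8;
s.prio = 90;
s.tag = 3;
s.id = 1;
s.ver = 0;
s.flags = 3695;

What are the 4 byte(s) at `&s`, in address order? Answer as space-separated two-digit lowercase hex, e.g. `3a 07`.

08 2d f7 e6

err (7b) val=8 bits=0x8 at bit 0: 0x00000008
prio (9b) val=90 bits=0x5a at bit 7: 0x00002d08
tag (2b) val=3 bits=0x3 at bit 16: 0x00032d08
id (1b) val=1 bits=0x1 at bit 18: 0x00072d08
ver (1b) val=0 bits=0x0 at bit 19: 0x00072d08
flags (12b) val=3695 bits=0xe6f at bit 20: 0xe6f72d08
word = 0xe6f72d08 → little-endian bytes:
  [0]=0x08  [1]=0x2d  [2]=0xf7  [3]=0xe6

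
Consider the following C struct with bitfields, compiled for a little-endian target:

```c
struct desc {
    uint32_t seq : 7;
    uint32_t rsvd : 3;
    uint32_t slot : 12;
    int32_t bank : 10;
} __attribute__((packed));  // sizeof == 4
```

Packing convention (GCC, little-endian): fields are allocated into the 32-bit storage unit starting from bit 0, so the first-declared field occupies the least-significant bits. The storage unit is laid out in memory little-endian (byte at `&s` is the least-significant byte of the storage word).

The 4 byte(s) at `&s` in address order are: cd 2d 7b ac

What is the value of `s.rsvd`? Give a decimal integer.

3

[0]=0xcd [1]=0x2d [2]=0x7b [3]=0xac (little-endian) → word 0xac7b2dcd
seq:7 @ bit 0 → (0xac7b2dcd>>0)&0x7f = 0x4d
rsvd:3 @ bit 7 → (0xac7b2dcd>>7)&0x7 = 0x3  ←
slot:12 @ bit 10 → (0xac7b2dcd>>10)&0xfff = 0xecb
bank:10 @ bit 22 → (0xac7b2dcd>>22)&0x3ff = 0x2b1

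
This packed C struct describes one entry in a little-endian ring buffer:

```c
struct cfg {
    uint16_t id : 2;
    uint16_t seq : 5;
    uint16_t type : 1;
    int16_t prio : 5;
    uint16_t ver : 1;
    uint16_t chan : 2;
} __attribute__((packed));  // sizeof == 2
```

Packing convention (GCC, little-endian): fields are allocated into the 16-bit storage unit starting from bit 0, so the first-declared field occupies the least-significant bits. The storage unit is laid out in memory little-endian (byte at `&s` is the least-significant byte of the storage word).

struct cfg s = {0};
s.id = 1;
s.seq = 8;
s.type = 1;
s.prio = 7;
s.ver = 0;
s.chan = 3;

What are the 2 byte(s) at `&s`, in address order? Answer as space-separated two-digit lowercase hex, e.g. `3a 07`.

id:2 = 1 → 0x1 << 0 → word 0x0001
seq:5 = 8 → 0x8 << 2 → word 0x0021
type:1 = 1 → 0x1 << 7 → word 0x00a1
prio:5 = 7 → 0x7 << 8 → word 0x07a1
ver:1 = 0 → 0x0 << 13 → word 0x07a1
chan:2 = 3 → 0x3 << 14 → word 0xc7a1
word = 0xc7a1 → little-endian bytes:
  [0]=0xa1  [1]=0xc7

a1 c7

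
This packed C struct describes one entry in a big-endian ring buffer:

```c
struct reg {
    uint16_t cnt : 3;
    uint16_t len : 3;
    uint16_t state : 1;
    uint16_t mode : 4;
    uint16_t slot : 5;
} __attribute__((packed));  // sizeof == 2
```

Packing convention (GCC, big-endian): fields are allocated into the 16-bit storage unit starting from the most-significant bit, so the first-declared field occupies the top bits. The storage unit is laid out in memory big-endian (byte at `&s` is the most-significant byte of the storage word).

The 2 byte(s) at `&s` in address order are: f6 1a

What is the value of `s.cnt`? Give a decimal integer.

7

[0]=0xf6 [1]=0x1a (big-endian) → word 0xf61a
cnt:3 @ bit 13 → (0xf61a>>13)&0x7 = 0x7  ←
len:3 @ bit 10 → (0xf61a>>10)&0x7 = 0x5
state:1 @ bit 9 → (0xf61a>>9)&0x1 = 0x1
mode:4 @ bit 5 → (0xf61a>>5)&0xf = 0x0
slot:5 @ bit 0 → (0xf61a>>0)&0x1f = 0x1a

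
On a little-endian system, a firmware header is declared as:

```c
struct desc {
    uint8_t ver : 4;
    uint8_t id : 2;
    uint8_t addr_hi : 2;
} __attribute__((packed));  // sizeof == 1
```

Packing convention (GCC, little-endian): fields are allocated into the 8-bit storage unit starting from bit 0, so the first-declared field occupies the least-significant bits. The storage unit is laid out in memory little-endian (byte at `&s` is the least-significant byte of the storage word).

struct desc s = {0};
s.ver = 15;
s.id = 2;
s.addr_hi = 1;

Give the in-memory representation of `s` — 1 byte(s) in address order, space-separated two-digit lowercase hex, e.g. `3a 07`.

6f

ver (4b) val=15 bits=0xf at bit 0: 0x0f
id (2b) val=2 bits=0x2 at bit 4: 0x2f
addr_hi (2b) val=1 bits=0x1 at bit 6: 0x6f
word = 0x6f → little-endian bytes:
  [0]=0x6f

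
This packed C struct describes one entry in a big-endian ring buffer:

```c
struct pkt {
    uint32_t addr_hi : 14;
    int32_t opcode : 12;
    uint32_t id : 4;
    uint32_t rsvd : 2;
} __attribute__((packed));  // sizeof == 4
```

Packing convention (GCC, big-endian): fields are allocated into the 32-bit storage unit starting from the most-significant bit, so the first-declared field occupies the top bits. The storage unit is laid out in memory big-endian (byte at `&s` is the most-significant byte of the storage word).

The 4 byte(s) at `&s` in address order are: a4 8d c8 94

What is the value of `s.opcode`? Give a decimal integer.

1826

[0]=0xa4 [1]=0x8d [2]=0xc8 [3]=0x94 (big-endian) → word 0xa48dc894
addr_hi:14 @ bit 18 → (0xa48dc894>>18)&0x3fff = 0x2923
opcode:12 @ bit 6 → (0xa48dc894>>6)&0xfff = 0x722  ←
id:4 @ bit 2 → (0xa48dc894>>2)&0xf = 0x5
rsvd:2 @ bit 0 → (0xa48dc894>>0)&0x3 = 0x0
opcode signed 12b, MSB=0: value = 1826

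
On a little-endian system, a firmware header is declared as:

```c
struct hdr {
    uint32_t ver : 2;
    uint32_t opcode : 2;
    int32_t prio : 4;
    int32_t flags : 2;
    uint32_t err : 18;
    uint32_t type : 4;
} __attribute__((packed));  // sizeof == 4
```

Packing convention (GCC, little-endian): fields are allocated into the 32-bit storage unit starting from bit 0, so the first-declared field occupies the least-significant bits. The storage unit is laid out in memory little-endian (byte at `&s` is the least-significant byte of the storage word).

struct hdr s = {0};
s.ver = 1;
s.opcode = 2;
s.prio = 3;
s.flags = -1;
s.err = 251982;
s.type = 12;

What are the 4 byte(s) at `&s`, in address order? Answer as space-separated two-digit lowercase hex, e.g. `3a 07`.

[0+:2] ver=1 & 0x3 = 0x1; word=0x00000001
[2+:2] opcode=2 & 0x3 = 0x2; word=0x00000009
[4+:4] prio=3 & 0xf = 0x3; word=0x00000039
[8+:2] flags=-1 & 0x3 = 0x3; word=0x00000339
[10+:18] err=251982 & 0x3ffff = 0x3d84e; word=0x0f613b39
[28+:4] type=12 & 0xf = 0xc; word=0xcf613b39
word = 0xcf613b39 → little-endian bytes:
  [0]=0x39  [1]=0x3b  [2]=0x61  [3]=0xcf

39 3b 61 cf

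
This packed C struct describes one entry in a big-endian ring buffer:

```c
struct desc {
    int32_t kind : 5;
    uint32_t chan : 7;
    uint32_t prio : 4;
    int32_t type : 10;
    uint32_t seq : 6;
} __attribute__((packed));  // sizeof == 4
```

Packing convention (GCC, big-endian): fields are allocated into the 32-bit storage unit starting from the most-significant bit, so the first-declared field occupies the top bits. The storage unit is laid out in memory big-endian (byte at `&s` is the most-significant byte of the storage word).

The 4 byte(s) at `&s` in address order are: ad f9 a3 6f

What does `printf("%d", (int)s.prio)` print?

[0]=0xad [1]=0xf9 [2]=0xa3 [3]=0x6f (big-endian) → word 0xadf9a36f
kind [27+:5] = (word>>27) & 0x1f = 21
chan [20+:7] = (word>>20) & 0x7f = 95
prio [16+:4] = (word>>16) & 0xf = 9  ←
type [6+:10] = (word>>6) & 0x3ff = 653
seq [0+:6] = (word>>0) & 0x3f = 47

9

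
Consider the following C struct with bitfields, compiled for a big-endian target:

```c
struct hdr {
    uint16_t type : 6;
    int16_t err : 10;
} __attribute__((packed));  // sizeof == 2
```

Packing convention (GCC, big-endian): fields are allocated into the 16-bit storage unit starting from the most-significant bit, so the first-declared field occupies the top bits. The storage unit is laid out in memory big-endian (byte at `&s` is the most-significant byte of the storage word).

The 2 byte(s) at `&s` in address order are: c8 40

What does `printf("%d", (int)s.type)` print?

50

[0]=0xc8 [1]=0x40 (big-endian) → word 0xc840
type [10+:6] = (word>>10) & 0x3f = 50  ←
err [0+:10] = (word>>0) & 0x3ff = 64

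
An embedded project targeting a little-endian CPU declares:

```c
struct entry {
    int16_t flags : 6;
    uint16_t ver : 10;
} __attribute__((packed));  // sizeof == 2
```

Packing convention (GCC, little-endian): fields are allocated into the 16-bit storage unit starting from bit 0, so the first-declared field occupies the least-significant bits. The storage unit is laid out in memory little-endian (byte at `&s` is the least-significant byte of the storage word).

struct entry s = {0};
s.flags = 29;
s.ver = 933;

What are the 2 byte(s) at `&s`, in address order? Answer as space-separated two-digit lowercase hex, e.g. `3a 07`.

5d e9

flags (6b) val=29 bits=0x1d at bit 0: 0x001d
ver (10b) val=933 bits=0x3a5 at bit 6: 0xe95d
word = 0xe95d → little-endian bytes:
  [0]=0x5d  [1]=0xe9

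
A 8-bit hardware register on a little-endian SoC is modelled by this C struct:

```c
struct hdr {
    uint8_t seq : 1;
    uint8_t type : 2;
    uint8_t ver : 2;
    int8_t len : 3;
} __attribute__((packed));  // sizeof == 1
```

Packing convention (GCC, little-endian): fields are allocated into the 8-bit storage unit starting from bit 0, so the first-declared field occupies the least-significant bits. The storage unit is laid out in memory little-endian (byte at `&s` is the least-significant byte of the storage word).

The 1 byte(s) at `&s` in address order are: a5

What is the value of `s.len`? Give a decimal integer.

-3

[0]=0xa5 (little-endian) → word 0xa5
seq:1 @ bit 0 → (0xa5>>0)&0x1 = 0x1
type:2 @ bit 1 → (0xa5>>1)&0x3 = 0x2
ver:2 @ bit 3 → (0xa5>>3)&0x3 = 0x0
len:3 @ bit 5 → (0xa5>>5)&0x7 = 0x5  ←
len signed 3b, MSB=1: 5 - 8 = -3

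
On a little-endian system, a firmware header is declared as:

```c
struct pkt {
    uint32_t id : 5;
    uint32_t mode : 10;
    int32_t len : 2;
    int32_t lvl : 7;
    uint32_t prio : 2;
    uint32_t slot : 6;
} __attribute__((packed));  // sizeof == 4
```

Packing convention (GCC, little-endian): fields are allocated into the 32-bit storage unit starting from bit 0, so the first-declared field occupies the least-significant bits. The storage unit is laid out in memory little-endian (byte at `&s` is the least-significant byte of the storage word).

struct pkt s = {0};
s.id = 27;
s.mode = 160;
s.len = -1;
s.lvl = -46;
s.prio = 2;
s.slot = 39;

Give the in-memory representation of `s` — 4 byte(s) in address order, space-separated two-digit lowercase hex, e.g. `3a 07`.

id (5b) val=27 bits=0x1b at bit 0: 0x0000001b
mode (10b) val=160 bits=0xa0 at bit 5: 0x0000141b
len (2b) val=-1 bits=0x3 at bit 15: 0x0001941b
lvl (7b) val=-46 bits=0x52 at bit 17: 0x00a5941b
prio (2b) val=2 bits=0x2 at bit 24: 0x02a5941b
slot (6b) val=39 bits=0x27 at bit 26: 0x9ea5941b
word = 0x9ea5941b → little-endian bytes:
  [0]=0x1b  [1]=0x94  [2]=0xa5  [3]=0x9e

1b 94 a5 9e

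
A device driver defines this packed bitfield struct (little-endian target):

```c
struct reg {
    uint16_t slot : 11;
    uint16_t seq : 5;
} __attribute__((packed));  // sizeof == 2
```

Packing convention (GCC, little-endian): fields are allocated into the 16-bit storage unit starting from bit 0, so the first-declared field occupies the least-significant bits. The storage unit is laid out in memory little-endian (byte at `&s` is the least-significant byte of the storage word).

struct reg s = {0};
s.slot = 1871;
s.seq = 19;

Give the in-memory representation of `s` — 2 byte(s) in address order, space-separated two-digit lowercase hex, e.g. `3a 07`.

4f 9f

[0+:11] slot=1871 & 0x7ff = 0x74f; word=0x074f
[11+:5] seq=19 & 0x1f = 0x13; word=0x9f4f
word = 0x9f4f → little-endian bytes:
  [0]=0x4f  [1]=0x9f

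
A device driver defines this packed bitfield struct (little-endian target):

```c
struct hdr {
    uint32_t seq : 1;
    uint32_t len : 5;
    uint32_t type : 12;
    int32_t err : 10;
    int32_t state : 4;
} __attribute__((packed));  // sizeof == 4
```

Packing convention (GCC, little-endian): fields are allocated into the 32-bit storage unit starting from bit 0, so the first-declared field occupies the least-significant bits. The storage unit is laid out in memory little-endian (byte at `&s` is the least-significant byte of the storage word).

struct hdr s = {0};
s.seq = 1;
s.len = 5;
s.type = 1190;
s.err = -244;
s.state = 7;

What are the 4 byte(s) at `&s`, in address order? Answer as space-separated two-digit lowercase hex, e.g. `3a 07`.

seq:1 = 1 → 0x1 << 0 → word 0x00000001
len:5 = 5 → 0x5 << 1 → word 0x0000000b
type:12 = 1190 → 0x4a6 << 6 → word 0x0001298b
err:10 = -244 → 0x30c << 18 → word 0x0c31298b
state:4 = 7 → 0x7 << 28 → word 0x7c31298b
word = 0x7c31298b → little-endian bytes:
  [0]=0x8b  [1]=0x29  [2]=0x31  [3]=0x7c

8b 29 31 7c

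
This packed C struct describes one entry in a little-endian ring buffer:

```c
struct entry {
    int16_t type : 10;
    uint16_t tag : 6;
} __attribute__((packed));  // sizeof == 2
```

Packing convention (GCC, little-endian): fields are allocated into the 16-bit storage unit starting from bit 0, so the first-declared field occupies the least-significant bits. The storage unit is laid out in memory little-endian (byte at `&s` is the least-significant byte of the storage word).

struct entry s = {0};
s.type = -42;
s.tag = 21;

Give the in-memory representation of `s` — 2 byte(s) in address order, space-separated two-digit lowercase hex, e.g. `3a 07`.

type (10b) val=-42 bits=0x3d6 at bit 0: 0x03d6
tag (6b) val=21 bits=0x15 at bit 10: 0x57d6
word = 0x57d6 → little-endian bytes:
  [0]=0xd6  [1]=0x57

d6 57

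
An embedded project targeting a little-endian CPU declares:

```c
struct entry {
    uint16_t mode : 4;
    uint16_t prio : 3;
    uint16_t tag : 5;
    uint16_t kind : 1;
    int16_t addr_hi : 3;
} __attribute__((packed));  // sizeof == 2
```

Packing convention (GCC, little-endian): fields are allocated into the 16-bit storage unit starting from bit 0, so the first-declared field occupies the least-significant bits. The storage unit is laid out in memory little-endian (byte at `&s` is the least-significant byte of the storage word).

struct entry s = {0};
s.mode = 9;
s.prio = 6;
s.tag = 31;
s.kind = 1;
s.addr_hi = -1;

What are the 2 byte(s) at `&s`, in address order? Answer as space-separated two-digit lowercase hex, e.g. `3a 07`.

e9 ff

[0+:4] mode=9 & 0xf = 0x9; word=0x0009
[4+:3] prio=6 & 0x7 = 0x6; word=0x0069
[7+:5] tag=31 & 0x1f = 0x1f; word=0x0fe9
[12+:1] kind=1 & 0x1 = 0x1; word=0x1fe9
[13+:3] addr_hi=-1 & 0x7 = 0x7; word=0xffe9
word = 0xffe9 → little-endian bytes:
  [0]=0xe9  [1]=0xff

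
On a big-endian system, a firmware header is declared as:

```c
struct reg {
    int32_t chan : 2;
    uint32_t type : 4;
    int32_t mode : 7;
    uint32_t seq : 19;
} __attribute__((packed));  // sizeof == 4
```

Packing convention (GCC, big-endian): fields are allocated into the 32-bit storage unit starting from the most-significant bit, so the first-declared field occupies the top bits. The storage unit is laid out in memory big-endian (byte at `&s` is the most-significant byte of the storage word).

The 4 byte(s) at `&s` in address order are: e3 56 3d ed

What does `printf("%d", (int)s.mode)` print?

-22

[0]=0xe3 [1]=0x56 [2]=0x3d [3]=0xed (big-endian) → word 0xe3563ded
chan:2 @ bit 30 → (0xe3563ded>>30)&0x3 = 0x3
type:4 @ bit 26 → (0xe3563ded>>26)&0xf = 0x8
mode:7 @ bit 19 → (0xe3563ded>>19)&0x7f = 0x6a  ←
seq:19 @ bit 0 → (0xe3563ded>>0)&0x7ffff = 0x63ded
mode signed 7b, MSB=1: 106 - 128 = -22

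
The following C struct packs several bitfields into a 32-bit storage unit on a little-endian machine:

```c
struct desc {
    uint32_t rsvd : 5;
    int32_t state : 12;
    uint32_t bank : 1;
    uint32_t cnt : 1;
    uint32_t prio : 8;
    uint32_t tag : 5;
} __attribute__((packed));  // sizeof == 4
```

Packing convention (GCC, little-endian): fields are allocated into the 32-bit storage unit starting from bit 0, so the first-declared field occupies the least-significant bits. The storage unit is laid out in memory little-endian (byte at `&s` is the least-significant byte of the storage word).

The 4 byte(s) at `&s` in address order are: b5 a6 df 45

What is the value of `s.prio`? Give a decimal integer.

187

[0]=0xb5 [1]=0xa6 [2]=0xdf [3]=0x45 (little-endian) → word 0x45dfa6b5
rsvd [0+:5] = (word>>0) & 0x1f = 21
state [5+:12] = (word>>5) & 0xfff = 3381
bank [17+:1] = (word>>17) & 0x1 = 1
cnt [18+:1] = (word>>18) & 0x1 = 1
prio [19+:8] = (word>>19) & 0xff = 187  ←
tag [27+:5] = (word>>27) & 0x1f = 8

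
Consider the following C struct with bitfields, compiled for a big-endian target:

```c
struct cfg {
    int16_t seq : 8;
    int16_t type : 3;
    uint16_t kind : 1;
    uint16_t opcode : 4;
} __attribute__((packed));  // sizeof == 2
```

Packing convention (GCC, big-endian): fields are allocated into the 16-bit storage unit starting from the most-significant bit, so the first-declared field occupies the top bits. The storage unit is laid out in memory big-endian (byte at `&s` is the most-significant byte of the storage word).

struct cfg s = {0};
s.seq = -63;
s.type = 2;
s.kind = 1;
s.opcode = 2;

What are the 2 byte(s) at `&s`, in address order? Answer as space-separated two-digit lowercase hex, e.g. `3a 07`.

c1 52

seq (8b) val=-63 bits=0xc1 at bit 8: 0xc100
type (3b) val=2 bits=0x2 at bit 5: 0xc140
kind (1b) val=1 bits=0x1 at bit 4: 0xc150
opcode (4b) val=2 bits=0x2 at bit 0: 0xc152
word = 0xc152 → big-endian bytes:
  [0]=0xc1  [1]=0x52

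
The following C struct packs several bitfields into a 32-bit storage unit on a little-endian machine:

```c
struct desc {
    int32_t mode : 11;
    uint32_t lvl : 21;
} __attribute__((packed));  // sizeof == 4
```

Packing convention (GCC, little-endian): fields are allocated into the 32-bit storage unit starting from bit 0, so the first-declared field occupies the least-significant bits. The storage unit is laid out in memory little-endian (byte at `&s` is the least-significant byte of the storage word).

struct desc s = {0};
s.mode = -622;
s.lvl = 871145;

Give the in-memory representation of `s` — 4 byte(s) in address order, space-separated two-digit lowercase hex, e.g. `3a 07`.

[0+:11] mode=-622 & 0x7ff = 0x592; word=0x00000592
[11+:21] lvl=871145 & 0x1fffff = 0xd4ae9; word=0x6a574d92
word = 0x6a574d92 → little-endian bytes:
  [0]=0x92  [1]=0x4d  [2]=0x57  [3]=0x6a

92 4d 57 6a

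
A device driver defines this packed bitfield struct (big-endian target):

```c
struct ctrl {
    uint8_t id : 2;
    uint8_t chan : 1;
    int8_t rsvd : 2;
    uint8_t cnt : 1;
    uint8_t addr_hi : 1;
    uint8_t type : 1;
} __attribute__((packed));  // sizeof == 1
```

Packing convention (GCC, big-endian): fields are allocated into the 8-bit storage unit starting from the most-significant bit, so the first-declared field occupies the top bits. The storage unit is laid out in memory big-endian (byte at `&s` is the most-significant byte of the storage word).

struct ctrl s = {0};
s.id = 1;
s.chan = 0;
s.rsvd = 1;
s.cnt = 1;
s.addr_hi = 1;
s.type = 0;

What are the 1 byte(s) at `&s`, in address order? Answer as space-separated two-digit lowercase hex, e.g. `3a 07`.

4e

id:2 = 1 → 0x1 << 6 → word 0x40
chan:1 = 0 → 0x0 << 5 → word 0x40
rsvd:2 = 1 → 0x1 << 3 → word 0x48
cnt:1 = 1 → 0x1 << 2 → word 0x4c
addr_hi:1 = 1 → 0x1 << 1 → word 0x4e
type:1 = 0 → 0x0 << 0 → word 0x4e
word = 0x4e → big-endian bytes:
  [0]=0x4e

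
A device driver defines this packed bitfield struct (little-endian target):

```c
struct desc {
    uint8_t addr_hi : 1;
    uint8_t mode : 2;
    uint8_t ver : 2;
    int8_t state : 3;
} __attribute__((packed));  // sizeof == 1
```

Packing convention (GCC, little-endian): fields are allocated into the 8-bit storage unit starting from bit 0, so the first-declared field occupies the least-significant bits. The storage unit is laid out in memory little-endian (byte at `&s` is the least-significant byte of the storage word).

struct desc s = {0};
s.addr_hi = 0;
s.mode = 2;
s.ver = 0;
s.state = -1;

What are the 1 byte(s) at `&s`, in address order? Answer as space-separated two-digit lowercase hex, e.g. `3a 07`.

e4

addr_hi (1b) val=0 bits=0x0 at bit 0: 0x00
mode (2b) val=2 bits=0x2 at bit 1: 0x04
ver (2b) val=0 bits=0x0 at bit 3: 0x04
state (3b) val=-1 bits=0x7 at bit 5: 0xe4
word = 0xe4 → little-endian bytes:
  [0]=0xe4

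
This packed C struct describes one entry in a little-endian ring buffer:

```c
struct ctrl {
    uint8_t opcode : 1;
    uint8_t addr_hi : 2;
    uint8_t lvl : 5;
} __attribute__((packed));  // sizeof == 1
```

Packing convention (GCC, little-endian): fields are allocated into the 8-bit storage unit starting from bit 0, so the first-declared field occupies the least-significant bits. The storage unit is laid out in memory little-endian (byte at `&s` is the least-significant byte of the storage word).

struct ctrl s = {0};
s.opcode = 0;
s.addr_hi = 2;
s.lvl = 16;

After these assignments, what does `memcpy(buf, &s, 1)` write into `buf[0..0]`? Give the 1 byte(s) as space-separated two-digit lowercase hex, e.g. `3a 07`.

[0+:1] opcode=0 & 0x1 = 0x0; word=0x00
[1+:2] addr_hi=2 & 0x3 = 0x2; word=0x04
[3+:5] lvl=16 & 0x1f = 0x10; word=0x84
word = 0x84 → little-endian bytes:
  [0]=0x84

84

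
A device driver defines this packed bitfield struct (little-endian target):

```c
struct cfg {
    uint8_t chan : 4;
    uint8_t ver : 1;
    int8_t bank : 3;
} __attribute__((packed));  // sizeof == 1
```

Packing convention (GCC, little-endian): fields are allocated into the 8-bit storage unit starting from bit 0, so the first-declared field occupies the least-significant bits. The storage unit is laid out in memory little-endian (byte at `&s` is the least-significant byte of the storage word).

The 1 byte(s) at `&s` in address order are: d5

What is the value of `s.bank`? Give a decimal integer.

-2

[0]=0xd5 (little-endian) → word 0xd5
chan:4 @ bit 0 → (0xd5>>0)&0xf = 0x5
ver:1 @ bit 4 → (0xd5>>4)&0x1 = 0x1
bank:3 @ bit 5 → (0xd5>>5)&0x7 = 0x6  ←
bank signed 3b, MSB=1: 6 - 8 = -2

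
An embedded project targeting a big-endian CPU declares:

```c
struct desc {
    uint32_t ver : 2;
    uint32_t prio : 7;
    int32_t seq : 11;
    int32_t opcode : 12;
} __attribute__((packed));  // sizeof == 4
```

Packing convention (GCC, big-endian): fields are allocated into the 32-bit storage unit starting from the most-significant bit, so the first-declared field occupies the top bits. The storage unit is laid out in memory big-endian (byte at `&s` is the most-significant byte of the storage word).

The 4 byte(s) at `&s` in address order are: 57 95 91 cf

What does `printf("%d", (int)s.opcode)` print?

463

[0]=0x57 [1]=0x95 [2]=0x91 [3]=0xcf (big-endian) → word 0x579591cf
ver [30+:2] = (word>>30) & 0x3 = 1
prio [23+:7] = (word>>23) & 0x7f = 47
seq [12+:11] = (word>>12) & 0x7ff = 345
opcode [0+:12] = (word>>0) & 0xfff = 463  ←
opcode signed 12b, MSB=0: value = 463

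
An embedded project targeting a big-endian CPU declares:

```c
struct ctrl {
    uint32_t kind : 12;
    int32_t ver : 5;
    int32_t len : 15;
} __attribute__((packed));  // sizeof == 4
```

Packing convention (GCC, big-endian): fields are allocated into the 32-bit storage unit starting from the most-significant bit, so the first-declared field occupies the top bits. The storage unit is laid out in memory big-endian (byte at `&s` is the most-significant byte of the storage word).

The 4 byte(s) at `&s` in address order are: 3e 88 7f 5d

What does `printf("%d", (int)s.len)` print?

[0]=0x3e [1]=0x88 [2]=0x7f [3]=0x5d (big-endian) → word 0x3e887f5d
kind:12 @ bit 20 → (0x3e887f5d>>20)&0xfff = 0x3e8
ver:5 @ bit 15 → (0x3e887f5d>>15)&0x1f = 0x10
len:15 @ bit 0 → (0x3e887f5d>>0)&0x7fff = 0x7f5d  ←
len signed 15b, MSB=1: 32605 - 32768 = -163

-163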